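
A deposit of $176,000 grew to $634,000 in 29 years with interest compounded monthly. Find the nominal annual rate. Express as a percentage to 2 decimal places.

4.43%

(1 + r/12)^348 = 634,000/176,000 = 3.60227.
1 + r/12 = 3.60227^(1/348) ≈ 1.003689, so r/12 ≈ 0.00368945.
r ≈ 12·0.00368945 = 4.42734%.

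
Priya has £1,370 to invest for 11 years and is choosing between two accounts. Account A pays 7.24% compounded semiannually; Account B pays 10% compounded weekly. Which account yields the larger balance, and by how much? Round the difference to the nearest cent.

Account B, by £1,115.79

Account A growth factor: (1 + 0.0362)^22 ≈ 2.186547594; balance ≈ 2,995.5702.
Account B growth factor: (1 + 0.1/52)^572 ≈ 3.000994284; balance ≈ 4,111.3622.
Account B is larger by 1,115.7920.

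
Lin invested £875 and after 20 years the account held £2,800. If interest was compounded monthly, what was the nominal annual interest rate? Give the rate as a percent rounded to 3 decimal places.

5.830%

The 240-period growth factor is 2,800/875 = 3.2.
r/12 = 3.2^(1/240) − 1 ≈ 0.00485822, so r ≈ 12·0.00485822 = 5.82987%.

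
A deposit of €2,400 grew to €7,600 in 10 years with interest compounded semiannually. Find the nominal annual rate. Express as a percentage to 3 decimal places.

(1 + r/2)^20 = 7,600/2,400 = 3.16667.
1 + r/2 = 3.16667^(1/20) ≈ 1.059327, so r/2 ≈ 0.0593272.
r ≈ 2·0.0593272 = 11.86544%.

11.865%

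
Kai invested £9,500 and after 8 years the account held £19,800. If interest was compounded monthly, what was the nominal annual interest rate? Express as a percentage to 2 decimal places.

9.22%

The 96-period growth factor is 19,800/9,500 = 2.08421.
r/12 = 2.08421^(1/96) − 1 ≈ 0.00767923, so r ≈ 12·0.00767923 = 9.21508%.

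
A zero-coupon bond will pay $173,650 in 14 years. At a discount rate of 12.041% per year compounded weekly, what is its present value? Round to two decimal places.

Periodic rate = 12.041%/52 = 0.00231558; 728 periods.
P = 173,650/(1 + 0.12041/52)^728 ≈ 173,650/5.38593689254 ≈ 32,241.3729.

$32,241.37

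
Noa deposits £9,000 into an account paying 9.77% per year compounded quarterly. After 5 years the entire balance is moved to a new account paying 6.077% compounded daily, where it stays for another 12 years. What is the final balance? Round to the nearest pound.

£30,236

Phase 1: 9,000·(1 + 0.024425)^20 ≈ 14,582.9665.
Phase 2: 14,582.9665·(1 + 0.06077/365)^4380 ≈ 30,236.0061.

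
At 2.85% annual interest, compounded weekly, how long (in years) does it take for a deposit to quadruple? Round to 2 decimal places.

48.66 years

(1 + 0.000548077)^(52t) = 4.
52t = ln 4 / ln(1 + 0.000548077) ≈ 1.3863/0.000547927 ≈ 2530.0723.
t ≈ 48.6552.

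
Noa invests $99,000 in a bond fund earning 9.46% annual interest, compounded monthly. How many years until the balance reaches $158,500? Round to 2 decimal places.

(1 + 0.00788333)^(12t) = 158,500/99,000 = 1.601.
12t·ln(1 + 0.00788333) = ln(1.601); 12t = 0.47063/0.00785242 ≈ 59.9350.
t ≈ 4.9946 years.

4.99 years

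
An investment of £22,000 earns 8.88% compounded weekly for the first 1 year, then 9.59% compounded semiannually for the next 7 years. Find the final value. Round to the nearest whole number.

£46,315

After 1 years at 8.88%: 22,000 × 1.0927792969 ≈ 24,041.1445.
Then 7 years at 9.59%: 24,041.1445 × 1.9264949191 ≈ 46,315.1428.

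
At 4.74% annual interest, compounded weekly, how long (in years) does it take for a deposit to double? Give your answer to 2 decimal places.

14.63 years

(1 + 0.000911538)^(52t) = 2.
52t = ln 2 / ln(1 + 0.000911538) ≈ 0.69315/0.000911123 ≈ 760.7611.
t ≈ 14.6300.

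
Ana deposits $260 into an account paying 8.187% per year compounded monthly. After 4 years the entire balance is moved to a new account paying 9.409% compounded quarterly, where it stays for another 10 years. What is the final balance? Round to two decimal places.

$913.29

Phase 1: 260·(1 + 0.0068225)^48 ≈ 360.3406.
Phase 2: 360.3406·(1 + 0.0235225)^40 ≈ 913.2904.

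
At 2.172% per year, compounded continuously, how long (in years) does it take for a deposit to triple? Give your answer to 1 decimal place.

50.6 years

e^(0.02172t) = 3, so 0.02172t = ln 3 ≈ 1.0986.
t ≈ 1.0986/0.02172 ≈ 50.5807.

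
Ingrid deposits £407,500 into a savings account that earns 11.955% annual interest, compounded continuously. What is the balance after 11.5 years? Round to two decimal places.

A = P·e^(rt) = 407,500·e^(0.11955·11.5) = 407,500·e^1.374825.
e^1.374825 ≈ 3.954384645053, so A ≈ 1,611,411.7429.

£1,611,411.74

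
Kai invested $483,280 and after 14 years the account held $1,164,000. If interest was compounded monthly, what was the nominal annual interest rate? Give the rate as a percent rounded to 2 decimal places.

(1 + r/12)^168 = 1,164,000/483,280 = 2.40854.
1 + r/12 = 2.40854^(1/168) ≈ 1.005246, so r/12 ≈ 0.00524598.
r ≈ 12·0.00524598 = 6.29518%.

6.30%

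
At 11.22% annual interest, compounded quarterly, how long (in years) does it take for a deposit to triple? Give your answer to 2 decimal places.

9.93 years

(1 + 0.02805)^(4t) = 3.
4t = ln 3 / ln(1 + 0.02805) ≈ 1.0986/0.0276638 ≈ 39.7130.
t ≈ 9.9282.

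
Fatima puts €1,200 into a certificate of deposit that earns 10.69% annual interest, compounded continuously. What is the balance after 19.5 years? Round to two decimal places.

€9,649.17

A = P·e^(rt) = 1,200·e^(0.1069·19.5) = 1,200·e^2.08455.
e^2.08455 ≈ 8.04097223, so A ≈ 9,649.1667.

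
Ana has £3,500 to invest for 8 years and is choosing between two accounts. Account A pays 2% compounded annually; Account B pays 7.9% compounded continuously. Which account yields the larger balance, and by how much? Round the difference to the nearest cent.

Account A growth factor: (1 + 0.02)^8 ≈ 1.171659381; balance ≈ 4,100.8078.
Account B growth factor: e^(0.079·8) = e^0.632 ≈ 1.881369558; balance ≈ 6,584.7935.
Account B is larger by 2,483.9856.

Account B, by £2,483.99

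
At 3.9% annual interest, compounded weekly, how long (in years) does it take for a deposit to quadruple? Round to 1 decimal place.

(1 + 0.00075)^(52t) = 4.
52t = ln 4 / ln(1 + 0.00075) ≈ 1.3863/0.000749719 ≈ 1849.0855.
t ≈ 35.5593.

35.6 years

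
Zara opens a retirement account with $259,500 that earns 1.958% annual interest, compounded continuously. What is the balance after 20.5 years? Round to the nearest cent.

A = P·e^(rt) = 259,500·e^(0.01958·20.5) = 259,500·e^0.40139.
e^0.40139 ≈ 1.49389977582, so A ≈ 387,666.9918.

$387,666.99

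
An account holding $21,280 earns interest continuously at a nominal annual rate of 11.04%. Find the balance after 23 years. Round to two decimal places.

$269,607.63

A = P·e^(rt) = 21,280·e^(0.1104·23) = 21,280·e^2.5392.
e^2.5392 ≈ 12.6695312905, so A ≈ 269,607.6259.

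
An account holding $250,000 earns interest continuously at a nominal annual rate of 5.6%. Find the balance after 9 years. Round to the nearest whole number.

$413,832

A = P·e^(rt) = 250,000·e^(0.056·9) = 250,000·e^0.504.
e^0.504 ≈ 1.65532936316, so A ≈ 413,832.3408.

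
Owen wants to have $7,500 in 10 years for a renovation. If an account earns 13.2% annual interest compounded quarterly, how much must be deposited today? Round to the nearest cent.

Periodic rate = 13.2%/4 = 0.033; 40 periods.
P = 7,500/(1 + 0.033)^40 ≈ 7,500/3.664484261 ≈ 2,046.6727.

$2,046.67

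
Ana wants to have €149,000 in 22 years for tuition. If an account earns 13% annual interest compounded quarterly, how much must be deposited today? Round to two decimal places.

Growth factor = (1 + 0.0325)^88 ≈ 16.684965343.
P = 149,000/16.684965343 ≈ 8,930.1954.

€8,930.20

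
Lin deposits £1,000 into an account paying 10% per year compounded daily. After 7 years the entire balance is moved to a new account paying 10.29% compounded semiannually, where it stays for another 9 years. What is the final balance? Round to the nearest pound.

£4,968

Phase 1: 1,000·(1 + 0.1/365)^2555 ≈ 2,013.5597.
Phase 2: 2,013.5597·(1 + 0.05145)^18 ≈ 4,967.7503.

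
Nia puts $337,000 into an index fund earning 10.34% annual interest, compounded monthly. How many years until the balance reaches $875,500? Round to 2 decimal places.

9.27 years

(1 + 0.00861667)^(12t) = 875,500/337,000 = 2.5979.
12t·ln(1 + 0.00861667) = ln(2.5979); 12t = 0.95471/0.00857976 ≈ 111.2750.
t ≈ 9.2729 years.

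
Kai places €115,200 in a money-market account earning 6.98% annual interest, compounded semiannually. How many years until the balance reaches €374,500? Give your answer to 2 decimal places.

(1 + 0.0349)^(2t) = 374,500/115,200 = 3.2509.
2t·ln(1 + 0.0349) = ln(3.2509); 2t = 1.1789/0.0343048 ≈ 34.3661.
t ≈ 17.1830 years.

17.18 years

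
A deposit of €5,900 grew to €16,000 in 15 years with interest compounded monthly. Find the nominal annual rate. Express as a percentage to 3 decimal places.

6.669%

(1 + r/12)^180 = 16,000/5,900 = 2.71186.
1 + r/12 = 2.71186^(1/180) ≈ 1.005558, so r/12 ≈ 0.00555781.
r ≈ 12·0.00555781 = 6.66937%.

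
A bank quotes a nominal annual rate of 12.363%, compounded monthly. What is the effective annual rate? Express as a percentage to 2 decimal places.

13.09%

EAR = (1 + 12.363%/12)^12 − 1 = (1 + 0.0103025)^12 − 1.
(1 + 0.0103025)^12 ≈ 1.130882, so EAR ≈ 13.08816%.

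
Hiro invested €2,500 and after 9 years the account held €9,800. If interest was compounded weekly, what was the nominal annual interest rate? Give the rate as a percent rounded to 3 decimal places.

15.201%

(1 + r/52)^468 = 9,800/2,500 = 3.92.
1 + r/52 = 3.92^(1/468) ≈ 1.002923, so r/52 ≈ 0.00292326.
r ≈ 52·0.00292326 = 15.20097%.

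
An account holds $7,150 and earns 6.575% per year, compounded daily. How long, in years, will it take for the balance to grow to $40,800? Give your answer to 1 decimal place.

26.5 years

(1 + 0.000180137)^(365t) = 40,800/7,150 = 5.7063.
365t·ln(1 + 0.000180137) = ln(5.7063); 365t = 1.7416/0.000180121 ≈ 9668.9004.
t ≈ 26.4901 years.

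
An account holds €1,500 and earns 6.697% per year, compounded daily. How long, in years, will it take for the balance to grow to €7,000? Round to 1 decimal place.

We need (1 + 0.000183479)^(365t) = 4.6667, so 365t = ln 4.6667 / ln 1.000183 ≈ 8396.5062.
t ≈ 8396.5062/365 = 23.0041 years.

23.0 years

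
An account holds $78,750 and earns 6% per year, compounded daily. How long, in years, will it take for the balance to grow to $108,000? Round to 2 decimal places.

5.26 years

(1 + 0.000164384)^(365t) = 108,000/78,750 = 1.3714.
365t·ln(1 + 0.000164384) = ln(1.3714); 365t = 0.31585/0.00016437 ≈ 1921.5967.
t ≈ 5.2646 years.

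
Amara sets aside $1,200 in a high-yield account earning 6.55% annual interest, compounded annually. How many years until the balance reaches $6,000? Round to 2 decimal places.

25.37 years

We need (1 + 0.0655)^t = 5, so t = ln 5 / ln 1.0655 ≈ 25.3678.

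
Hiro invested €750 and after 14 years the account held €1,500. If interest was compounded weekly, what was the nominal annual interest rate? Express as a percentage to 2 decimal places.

4.95%

The 728-period growth factor is 1,500/750 = 2.
r/52 = 2^(1/728) − 1 ≈ 0.000952579, so r ≈ 52·0.000952579 = 4.95341%.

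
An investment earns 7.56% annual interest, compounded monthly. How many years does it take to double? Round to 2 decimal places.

(1 + 0.0063)^(12t) = 2.
12t = ln 2 / ln(1 + 0.0063) ≈ 0.69315/0.00628024 ≈ 110.3696.
t ≈ 9.1975.

9.20 years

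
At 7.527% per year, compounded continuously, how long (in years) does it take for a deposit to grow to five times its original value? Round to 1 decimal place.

e^(0.07527t) = 5, so 0.07527t = ln 5 ≈ 1.6094.
t ≈ 1.6094/0.07527 ≈ 21.3822.

21.4 years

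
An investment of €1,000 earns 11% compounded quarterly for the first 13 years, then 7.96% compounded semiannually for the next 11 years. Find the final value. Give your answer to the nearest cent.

€9,672.77

Phase 1: 1,000·(1 + 0.0275)^52 ≈ 4,098.7855.
Phase 2: 4,098.7855·(1 + 0.0398)^22 ≈ 9,672.7748.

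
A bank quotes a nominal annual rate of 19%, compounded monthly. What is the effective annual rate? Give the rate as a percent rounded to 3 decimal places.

20.745%

One year is 12 periods at 0.0158333 each: (1 + 0.0158333)^12 ≈ 1.207451.
EAR = 1.207451 − 1 ≈ 20.74510%.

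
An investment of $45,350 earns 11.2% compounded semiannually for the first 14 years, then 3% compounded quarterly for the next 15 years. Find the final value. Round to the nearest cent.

Phase 1: 45,350·(1 + 0.056)^28 ≈ 208,529.2595.
Phase 2: 208,529.2595·(1 + 0.0075)^60 ≈ 326,490.3051.

$326,490.31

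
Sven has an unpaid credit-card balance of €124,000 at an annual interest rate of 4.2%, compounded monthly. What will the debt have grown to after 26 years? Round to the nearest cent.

€368,844.45

Periodic rate = 4.2%/12 = 0.0035; periods = 12·26 = 312.
A = 124,000·(1 + 0.0035)^312 ≈ 124,000·2.97455202351 ≈ 368,844.4509.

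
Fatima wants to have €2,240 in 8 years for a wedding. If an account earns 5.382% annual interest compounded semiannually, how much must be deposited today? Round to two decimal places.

€1,464.64

Growth factor = (1 + 0.02691)^16 ≈ 1.529389585.
P = 2,240/1.529389585 ≈ 1,464.6366.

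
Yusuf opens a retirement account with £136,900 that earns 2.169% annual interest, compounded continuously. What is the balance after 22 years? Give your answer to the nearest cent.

A = P·e^(rt) = 136,900·e^(0.02169·22) = 136,900·e^0.47718.
e^0.47718 ≈ 1.61152349218, so A ≈ 220,617.5661.

£220,617.57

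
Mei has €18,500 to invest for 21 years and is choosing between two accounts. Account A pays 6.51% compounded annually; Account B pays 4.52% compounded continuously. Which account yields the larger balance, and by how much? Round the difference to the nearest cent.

Account A, by €21,764.26

Account A growth factor: (1 + 0.0651)^21 ≈ 3.7600885994; balance ≈ 69,561.6391.
Account B growth factor: e^(0.0452·21) = e^0.9492 ≈ 2.5836419188; balance ≈ 47,797.3755.
Account A is larger by 21,764.2636.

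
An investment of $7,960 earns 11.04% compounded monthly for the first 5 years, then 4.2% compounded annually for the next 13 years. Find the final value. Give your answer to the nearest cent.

$23,541.16

After 5 years at 11.04%: 7,960 × 1.7323454939 ≈ 13,789.4701.
Then 13 years at 4.2%: 13,789.4701 × 1.7071840578 ≈ 23,541.1636.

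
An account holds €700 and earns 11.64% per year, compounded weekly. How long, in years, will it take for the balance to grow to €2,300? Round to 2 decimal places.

10.23 years

(1 + 0.00223846)^(52t) = 2,300/700 = 3.2857.
52t·ln(1 + 0.00223846) = ln(3.2857); 52t = 1.1896/0.00223596 ≈ 532.0239.
t ≈ 10.2312 years.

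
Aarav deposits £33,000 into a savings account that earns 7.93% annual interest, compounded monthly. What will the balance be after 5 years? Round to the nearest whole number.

Periodic rate = 7.93%/12 = 0.00660833; periods = 12·5 = 60.
A = 33,000·(1 + 0.0793/12)^60 ≈ 33,000·1.484674626 ≈ 48,994.2627.

£48,994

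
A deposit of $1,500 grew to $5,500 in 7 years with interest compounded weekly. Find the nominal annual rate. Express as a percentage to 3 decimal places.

The 364-period growth factor is 5,500/1,500 = 3.66667.
r/52 = 3.66667^(1/364) − 1 ≈ 0.00357584, so r ≈ 52·0.00357584 = 18.59435%.

18.594%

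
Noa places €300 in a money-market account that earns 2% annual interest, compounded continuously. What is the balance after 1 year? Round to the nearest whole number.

€306

A = P·e^(rt) = 300·e^(0.02·1) = 300·e^0.02.
e^0.02 ≈ 1.02020134, so A ≈ 306.0604.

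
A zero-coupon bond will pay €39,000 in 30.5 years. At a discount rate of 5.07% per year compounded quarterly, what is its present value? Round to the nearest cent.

€8,389.07

Growth factor = (1 + 0.012675)^122 ≈ 4.6489065318.
P = 39,000/4.6489065318 ≈ 8,389.0695.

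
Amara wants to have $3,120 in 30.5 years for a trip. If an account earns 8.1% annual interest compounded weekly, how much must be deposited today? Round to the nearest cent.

$264.28

Periodic rate = 8.1%/52 = 0.00155769; 1586 periods.
P = 3,120/(1 + 0.081/52)^1586 ≈ 3,120/11.80564558 ≈ 264.2803.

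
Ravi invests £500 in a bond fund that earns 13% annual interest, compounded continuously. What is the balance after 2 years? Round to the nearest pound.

£648

A = P·e^(rt) = 500·e^(0.13·2) = 500·e^0.26.
e^0.26 ≈ 1.29693009, so A ≈ 648.4650.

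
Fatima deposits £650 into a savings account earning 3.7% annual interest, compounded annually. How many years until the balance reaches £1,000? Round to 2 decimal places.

11.86 years

(1 + 0.037)^t = 1,000/650 = 1.5385.
t·ln(1 + 0.037) = ln(1.5385); t = 0.43078/0.0363319 ≈ 11.8569.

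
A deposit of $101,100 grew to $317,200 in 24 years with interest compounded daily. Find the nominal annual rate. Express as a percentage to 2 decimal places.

4.76%

(1 + r/365)^8760 = 317,200/101,100 = 3.13749.
1 + r/365 = 3.13749^(1/8760) ≈ 1.000131, so r/365 ≈ 0.000130536.
r ≈ 365·0.000130536 = 4.76457%.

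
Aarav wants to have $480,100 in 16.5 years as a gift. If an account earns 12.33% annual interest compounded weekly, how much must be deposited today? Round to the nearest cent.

Periodic rate = 12.33%/52 = 0.00237115; 858 periods.
P = 480,100/(1 + 0.1233/52)^858 ≈ 480,100/7.62964875169 ≈ 62,925.5704.

$62,925.57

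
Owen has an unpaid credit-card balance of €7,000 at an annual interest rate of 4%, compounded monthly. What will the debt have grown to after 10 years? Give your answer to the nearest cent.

Growth factor = (1 + 0.04/12)^120 ≈ 1.4908326824.
A ≈ 7,000 × 1.4908326824 ≈ 10,435.8288.

€10,435.83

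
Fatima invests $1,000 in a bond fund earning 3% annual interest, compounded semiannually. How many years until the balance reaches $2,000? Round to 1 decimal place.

23.3 years

We need (1 + 0.015)^(2t) = 2, so 2t = ln 2 / ln 1.015 ≈ 46.5555.
t ≈ 46.5555/2 = 23.2778 years.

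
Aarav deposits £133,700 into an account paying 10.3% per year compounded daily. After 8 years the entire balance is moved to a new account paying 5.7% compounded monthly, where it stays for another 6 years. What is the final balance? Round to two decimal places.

Phase 1: 133,700·(1 + 0.103/365)^2920 ≈ 304,747.0971.
Phase 2: 304,747.0971·(1 + 0.00475)^72 ≈ 428,663.6402.

£428,663.64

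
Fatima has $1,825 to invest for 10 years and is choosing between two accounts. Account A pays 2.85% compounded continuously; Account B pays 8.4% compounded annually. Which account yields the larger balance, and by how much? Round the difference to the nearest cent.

Account B, by $1,661.61

A: e^(0.0285·10) = e^0.285 ≈ 1.329762028, so 1,825 × 1.329762028 ≈ 2,426.8157.
B: (1 + 0.084)^10 ≈ 2.2402311, so 1,825 × 2.2402311 ≈ 4,088.4218.
Difference ≈ 1,661.6061 in favor of B.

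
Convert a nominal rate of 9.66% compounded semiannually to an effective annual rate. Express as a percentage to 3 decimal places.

9.893%

EAR = (1 + 9.66%/2)^2 − 1 = (1 + 0.0483)^2 − 1.
(1 + 0.0483)^2 ≈ 1.098933, so EAR ≈ 9.89329%.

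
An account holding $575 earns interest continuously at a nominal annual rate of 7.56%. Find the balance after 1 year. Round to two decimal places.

$620.16

A = P·e^(rt) = 575·e^(0.0756·1) = 575·e^0.0756.
e^0.0756 ≈ 1.07853108, so A ≈ 620.1554.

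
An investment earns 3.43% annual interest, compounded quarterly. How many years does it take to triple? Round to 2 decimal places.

(1 + 0.008575)^(4t) = 3.
4t = ln 3 / ln(1 + 0.008575) ≈ 1.0986/0.00853844 ≈ 128.6666.
t ≈ 32.1666.

32.17 years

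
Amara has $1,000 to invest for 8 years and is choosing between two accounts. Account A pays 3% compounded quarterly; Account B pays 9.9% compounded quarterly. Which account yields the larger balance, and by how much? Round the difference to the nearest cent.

A: (1 + 0.0075)^32 ≈ 1.270111224, so 1,000 × 1.270111224 ≈ 1,270.1112.
B: (1 + 0.02475)^32 ≈ 2.18662175, so 1,000 × 2.18662175 ≈ 2,186.6217.
Difference ≈ 916.5105 in favor of B.

Account B, by $916.51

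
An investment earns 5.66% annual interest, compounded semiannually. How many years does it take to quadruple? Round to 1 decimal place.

(1 + 0.0283)^(2t) = 4.
2t = ln 4 / ln(1 + 0.0283) ≈ 1.3863/0.027907 ≈ 49.6756.
t ≈ 24.8378.

24.8 years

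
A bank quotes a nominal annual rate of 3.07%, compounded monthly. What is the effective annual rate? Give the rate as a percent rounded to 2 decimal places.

3.11%

EAR = (1 + 3.07%/12)^12 − 1 = (1 + 0.00255833)^12 − 1.
(1 + 0.00255833)^12 ≈ 1.031136, so EAR ≈ 3.11357%.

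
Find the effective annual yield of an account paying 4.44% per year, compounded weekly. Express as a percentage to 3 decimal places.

One year is 52 periods at 0.000853846 each: (1 + 0.000853846)^52 ≈ 1.045381.
EAR = 1.045381 − 1 ≈ 4.53806%.

4.538%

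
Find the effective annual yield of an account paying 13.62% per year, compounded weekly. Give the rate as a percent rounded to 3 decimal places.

14.571%

EAR = (1 + 13.62%/52)^52 − 1 = (1 + 0.00261923)^52 − 1.
(1 + 0.00261923)^52 ≈ 1.145707, so EAR ≈ 14.57070%.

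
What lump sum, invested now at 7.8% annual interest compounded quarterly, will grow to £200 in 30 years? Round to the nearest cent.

Growth factor = (1 + 0.0195)^120 ≈ 10.1500367.
P = 200/10.1500367 ≈ 19.7044.

£19.70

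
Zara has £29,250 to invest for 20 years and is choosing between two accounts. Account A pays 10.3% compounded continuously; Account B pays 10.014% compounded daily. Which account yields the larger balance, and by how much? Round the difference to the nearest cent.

Account A, by £12,818.24

A: e^(0.103·20) = e^2.06 ≈ 7.84596981032, so 29,250 × 7.84596981032 ≈ 229,494.6170.
B: (1 + 0.10014/365)^7300 ≈ 7.40773933658, so 29,250 × 7.40773933658 ≈ 216,676.3756.
Difference ≈ 12,818.2414 in favor of A.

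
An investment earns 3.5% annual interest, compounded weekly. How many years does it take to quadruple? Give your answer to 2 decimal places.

39.62 years

(1 + 0.000673077)^(52t) = 4.
52t = ln 4 / ln(1 + 0.000673077) ≈ 1.3863/0.000672851 ≈ 2060.3304.
t ≈ 39.6217.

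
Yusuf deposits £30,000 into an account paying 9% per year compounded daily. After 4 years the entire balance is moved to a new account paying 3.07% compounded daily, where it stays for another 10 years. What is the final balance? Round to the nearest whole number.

£58,448

After 4 years at 9%: 30,000 × 1.4332658102 ≈ 42,997.9743.
Then 10 years at 3.07%: 42,997.9743 × 1.359323419 ≈ 58,448.1534.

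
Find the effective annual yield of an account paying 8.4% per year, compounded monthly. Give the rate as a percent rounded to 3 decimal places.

8.731%

One year is 12 periods at 0.007 each: (1 + 0.007)^12 ≈ 1.087311.
EAR = 1.087311 − 1 ≈ 8.73107%.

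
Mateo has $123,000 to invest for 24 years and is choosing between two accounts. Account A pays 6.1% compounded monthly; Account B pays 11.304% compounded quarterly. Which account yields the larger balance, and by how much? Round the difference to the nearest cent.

Account B, by $1,255,826.29

A: (1 + 0.061/12)^288 ≈ 4.30721516631, so 123,000 × 4.30721516631 ≈ 529,787.4655.
B: (1 + 0.02826)^96 ≈ 14.51718501161, so 123,000 × 14.51718501161 ≈ 1,785,613.7564.
Difference ≈ 1,255,826.2910 in favor of B.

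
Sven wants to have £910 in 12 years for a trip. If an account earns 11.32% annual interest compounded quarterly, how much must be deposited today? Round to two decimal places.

Growth factor = (1 + 0.0283)^48 ≈ 3.81726331.
P = 910/3.81726331 ≈ 238.3907.

£238.39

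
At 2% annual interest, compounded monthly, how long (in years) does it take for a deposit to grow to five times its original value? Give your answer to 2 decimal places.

80.54 years

(1 + 0.00166667)^(12t) = 5.
12t = ln 5 / ln(1 + 0.00166667) ≈ 1.6094/0.00166528 ≈ 966.4672.
t ≈ 80.5389.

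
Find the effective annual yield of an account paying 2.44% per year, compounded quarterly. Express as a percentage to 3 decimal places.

One year is 4 periods at 0.0061 each: (1 + 0.0061)^4 ≈ 1.024624.
EAR = 1.024624 − 1 ≈ 2.46242%.

2.462%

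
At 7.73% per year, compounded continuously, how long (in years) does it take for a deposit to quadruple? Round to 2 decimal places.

e^(0.0773t) = 4, so 0.0773t = ln 4 ≈ 1.3863.
t ≈ 1.3863/0.0773 ≈ 17.9340.

17.93 years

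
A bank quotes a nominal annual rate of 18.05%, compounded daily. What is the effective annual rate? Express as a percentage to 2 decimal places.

One year is 365 periods at 0.000494521 each: (1 + 0.000494521)^365 ≈ 1.197763.
EAR = 1.197763 − 1 ≈ 19.77627%.

19.78%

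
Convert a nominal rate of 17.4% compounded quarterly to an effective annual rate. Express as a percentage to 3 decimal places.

One year is 4 periods at 0.0435 each: (1 + 0.0435)^4 ≈ 1.185686.
EAR = 1.185686 − 1 ≈ 18.56863%.

18.569%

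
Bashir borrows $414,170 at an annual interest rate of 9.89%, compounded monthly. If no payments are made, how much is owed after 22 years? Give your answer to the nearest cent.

$3,616,128.91

Growth factor = (1 + 0.0989/12)^264 ≈ 8.731025680315.
A ≈ 414,170 × 8.731025680315 ≈ 3,616,128.9060.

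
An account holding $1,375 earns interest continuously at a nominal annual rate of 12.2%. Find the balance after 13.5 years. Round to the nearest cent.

$7,138.15

A = P·e^(rt) = 1,375·e^(0.122·13.5) = 1,375·e^1.647.
e^1.647 ≈ 5.191382296, so A ≈ 7,138.1507.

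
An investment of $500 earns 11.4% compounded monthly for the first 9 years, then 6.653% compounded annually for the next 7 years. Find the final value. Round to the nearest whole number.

$2,179

After 9 years at 11.4%: 500 × 2.776405616 ≈ 1,388.2028.
Then 7 years at 6.653%: 1,388.2028 × 1.569681473 ≈ 2,179.0362.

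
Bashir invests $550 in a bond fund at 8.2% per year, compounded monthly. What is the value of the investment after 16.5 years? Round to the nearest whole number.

Growth factor = (1 + 0.082/12)^198 ≈ 3.85125166.
A ≈ 550 × 3.85125166 ≈ 2,118.1884.

$2,118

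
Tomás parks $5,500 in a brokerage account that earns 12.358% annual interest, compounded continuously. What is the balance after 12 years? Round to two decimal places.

$24,232.82

A = P·e^(rt) = 5,500·e^(0.12358·12) = 5,500·e^1.48296.
e^1.48296 ≈ 4.4059680638, so A ≈ 24,232.8244.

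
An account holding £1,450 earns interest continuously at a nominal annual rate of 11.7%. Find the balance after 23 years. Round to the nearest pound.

A = P·e^(rt) = 1,450·e^(0.117·23) = 1,450·e^2.691.
e^2.691 ≈ 14.746414965, so A ≈ 21,382.3017.

£21,382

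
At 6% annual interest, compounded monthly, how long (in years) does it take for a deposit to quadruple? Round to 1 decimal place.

23.2 years

(1 + 0.005)^(12t) = 4.
12t = ln 4 / ln(1 + 0.005) ≈ 1.3863/0.00498754 ≈ 277.9514.
t ≈ 23.1626.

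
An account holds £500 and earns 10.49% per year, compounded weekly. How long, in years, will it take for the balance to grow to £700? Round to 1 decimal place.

We need (1 + 0.00201731)^(52t) = 1.4, so 52t = ln 1.4 / ln 1.002017 ≈ 166.9609.
t ≈ 166.9609/52 = 3.2108 years.

3.2 years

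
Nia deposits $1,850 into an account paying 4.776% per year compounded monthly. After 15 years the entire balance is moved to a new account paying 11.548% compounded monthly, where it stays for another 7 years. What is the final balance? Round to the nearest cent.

Phase 1: 1,850·(1 + 0.00398)^180 ≈ 3,781.6627.
Phase 2: 3,781.6627·(1 + 0.11548/12)^84 ≈ 8,454.1631.

$8,454.16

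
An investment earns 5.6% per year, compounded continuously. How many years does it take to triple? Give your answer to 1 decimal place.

e^(0.056t) = 3, so 0.056t = ln 3 ≈ 1.0986.
t ≈ 1.0986/0.056 ≈ 19.6181.

19.6 years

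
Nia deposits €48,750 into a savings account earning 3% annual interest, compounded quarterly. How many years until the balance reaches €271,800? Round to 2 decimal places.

(1 + 0.0075)^(4t) = 271,800/48,750 = 5.5754.
4t·ln(1 + 0.0075) = ln(5.5754); 4t = 1.7184/0.00747201 ≈ 229.9730.
t ≈ 57.4932 years.

57.49 years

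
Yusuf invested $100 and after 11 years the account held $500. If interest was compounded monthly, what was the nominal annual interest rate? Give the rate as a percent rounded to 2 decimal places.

14.72%

(1 + r/12)^132 = 500/100 = 5.
1 + r/12 = 5^(1/132) ≈ 1.012267, so r/12 ≈ 0.0122673.
r ≈ 12·0.0122673 = 14.72081%.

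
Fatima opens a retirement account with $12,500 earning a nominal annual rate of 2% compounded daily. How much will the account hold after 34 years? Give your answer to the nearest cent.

Growth factor = (1 + 0.02/365)^12410 ≈ 1.9738409603.
A ≈ 12,500 × 1.9738409603 ≈ 24,673.0120.

$24,673.01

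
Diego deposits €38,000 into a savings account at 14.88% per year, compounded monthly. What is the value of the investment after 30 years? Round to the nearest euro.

€3,210,353

Growth factor = (1 + 0.0124)^360 ≈ 84.48296259841.
A ≈ 38,000 × 84.48296259841 ≈ 3,210,352.5787.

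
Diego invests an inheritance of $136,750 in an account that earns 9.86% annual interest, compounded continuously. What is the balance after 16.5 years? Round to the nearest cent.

A = P·e^(rt) = 136,750·e^(0.0986·16.5) = 136,750·e^1.6269.
e^1.6269 ≈ 5.08807720571, so A ≈ 695,794.5579.

$695,794.56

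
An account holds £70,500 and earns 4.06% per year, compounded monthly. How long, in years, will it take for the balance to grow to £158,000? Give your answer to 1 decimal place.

19.9 years

(1 + 0.00338333)^(12t) = 158,000/70,500 = 2.2411.
12t·ln(1 + 0.00338333) = ln(2.2411); 12t = 0.80698/0.00337762 ≈ 238.9202.
t ≈ 19.9100 years.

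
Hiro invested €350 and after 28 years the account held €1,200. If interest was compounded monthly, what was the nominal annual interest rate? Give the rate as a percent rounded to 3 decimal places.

The 336-period growth factor is 1,200/350 = 3.42857.
r/12 = 3.42857^(1/336) − 1 ≈ 0.00367383, so r ≈ 12·0.00367383 = 4.40859%.

4.409%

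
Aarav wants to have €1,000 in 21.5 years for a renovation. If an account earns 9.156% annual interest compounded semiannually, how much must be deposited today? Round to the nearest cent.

€145.90

Growth factor = (1 + 0.04578)^43 ≈ 6.8538449.
P = 1,000/6.8538449 ≈ 145.9035.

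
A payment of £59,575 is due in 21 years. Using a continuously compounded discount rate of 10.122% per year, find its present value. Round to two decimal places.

P = A·e^(−rt) = 59,575·e^(−2.12562).
e^(−2.12562) ≈ 0.11935894278, so P ≈ 7,110.8090.

£7,110.81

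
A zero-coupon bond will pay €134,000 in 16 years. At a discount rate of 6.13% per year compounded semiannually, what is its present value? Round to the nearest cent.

Growth factor = (1 + 0.03065)^32 ≈ 2.6275963087.
P = 134,000/2.6275963087 ≈ 50,997.1793.

€50,997.18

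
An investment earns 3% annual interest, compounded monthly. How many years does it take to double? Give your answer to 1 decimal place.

(1 + 0.0025)^(12t) = 2.
12t = ln 2 / ln(1 + 0.0025) ≈ 0.69315/0.00249688 ≈ 277.6053.
t ≈ 23.1338.

23.1 years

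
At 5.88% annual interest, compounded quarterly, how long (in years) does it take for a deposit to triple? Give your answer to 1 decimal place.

(1 + 0.0147)^(4t) = 3.
4t = ln 3 / ln(1 + 0.0147) ≈ 1.0986/0.014593 ≈ 75.2835.
t ≈ 18.8209.

18.8 years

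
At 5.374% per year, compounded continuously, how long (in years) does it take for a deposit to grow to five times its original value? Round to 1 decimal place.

29.9 years

e^(0.05374t) = 5, so 0.05374t = ln 5 ≈ 1.6094.
t ≈ 1.6094/0.05374 ≈ 29.9486.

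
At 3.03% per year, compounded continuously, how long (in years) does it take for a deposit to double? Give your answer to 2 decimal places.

22.88 years

e^(0.0303t) = 2, so 0.0303t = ln 2 ≈ 0.69315.
t ≈ 0.69315/0.0303 ≈ 22.8761.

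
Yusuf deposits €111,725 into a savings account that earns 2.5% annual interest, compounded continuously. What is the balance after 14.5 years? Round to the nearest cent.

A = P·e^(rt) = 111,725·e^(0.025·14.5) = 111,725·e^0.3625.
e^0.3625 ≈ 1.43691722099, so A ≈ 160,539.5765.

€160,539.58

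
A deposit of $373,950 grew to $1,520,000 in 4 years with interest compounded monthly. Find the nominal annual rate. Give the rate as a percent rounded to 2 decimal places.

35.58%

The 48-period growth factor is 1,520,000/373,950 = 4.06471.
r/12 = 4.06471^(1/48) − 1 ≈ 0.0296464, so r ≈ 12·0.0296464 = 35.57574%.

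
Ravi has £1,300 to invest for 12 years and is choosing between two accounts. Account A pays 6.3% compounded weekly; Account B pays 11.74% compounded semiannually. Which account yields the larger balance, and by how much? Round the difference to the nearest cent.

A: (1 + 0.063/52)^624 ≈ 2.12876587, so 1,300 × 2.12876587 ≈ 2,767.3956.
B: (1 + 0.0587)^24 ≈ 3.931424266, so 1,300 × 3.931424266 ≈ 5,110.8515.
Difference ≈ 2,343.4559 in favor of B.

Account B, by £2,343.46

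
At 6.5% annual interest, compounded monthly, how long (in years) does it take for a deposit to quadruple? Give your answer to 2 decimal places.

21.39 years

(1 + 0.00541667)^(12t) = 4.
12t = ln 4 / ln(1 + 0.00541667) ≈ 1.3863/0.00540205 ≈ 256.6238.
t ≈ 21.3853.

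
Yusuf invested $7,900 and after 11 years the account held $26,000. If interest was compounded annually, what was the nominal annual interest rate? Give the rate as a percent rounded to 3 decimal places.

11.438%

The 11-period growth factor is 26,000/7,900 = 3.29114.
r = 3.29114^(1/11) − 1 ≈ 0.114375, i.e. 11.43753%.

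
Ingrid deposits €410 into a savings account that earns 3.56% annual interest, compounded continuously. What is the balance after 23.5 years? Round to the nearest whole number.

A = P·e^(rt) = 410·e^(0.0356·23.5) = 410·e^0.8366.
e^0.8366 ≈ 2.3085047, so A ≈ 946.4869.

€946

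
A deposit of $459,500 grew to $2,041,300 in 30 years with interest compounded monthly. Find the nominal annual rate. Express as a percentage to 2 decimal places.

(1 + r/12)^360 = 2,041,300/459,500 = 4.44244.
1 + r/12 = 4.44244^(1/360) ≈ 1.004151, so r/12 ≈ 0.00415082.
r ≈ 12·0.00415082 = 4.98099%.

4.98%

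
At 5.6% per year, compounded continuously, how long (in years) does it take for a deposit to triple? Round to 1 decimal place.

19.6 years

e^(0.056t) = 3, so 0.056t = ln 3 ≈ 1.0986.
t ≈ 1.0986/0.056 ≈ 19.6181.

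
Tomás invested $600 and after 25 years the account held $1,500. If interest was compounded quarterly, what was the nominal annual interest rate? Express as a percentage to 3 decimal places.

3.682%

The 100-period growth factor is 1,500/600 = 2.5.
r/4 = 2.5^(1/100) − 1 ≈ 0.00920502, so r ≈ 4·0.00920502 = 3.68201%.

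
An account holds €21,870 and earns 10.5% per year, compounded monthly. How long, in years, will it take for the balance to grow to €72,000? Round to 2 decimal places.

11.40 years

(1 + 0.00875)^(12t) = 72,000/21,870 = 3.2922.
12t·ln(1 + 0.00875) = ln(3.2922); 12t = 1.1916/0.00871194 ≈ 136.7721.
t ≈ 11.3977 years.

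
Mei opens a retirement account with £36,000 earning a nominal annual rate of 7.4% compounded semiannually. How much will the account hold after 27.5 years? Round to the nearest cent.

Growth factor = (1 + 0.037)^55 ≈ 7.37618161671.
A ≈ 36,000 × 7.37618161671 ≈ 265,542.5382.

£265,542.54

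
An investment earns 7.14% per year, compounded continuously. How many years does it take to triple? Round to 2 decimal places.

e^(0.0714t) = 3, so 0.0714t = ln 3 ≈ 1.0986.
t ≈ 1.0986/0.0714 ≈ 15.3867.

15.39 years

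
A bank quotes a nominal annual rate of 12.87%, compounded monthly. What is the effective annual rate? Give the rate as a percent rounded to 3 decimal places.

13.657%

One year is 12 periods at 0.010725 each: (1 + 0.010725)^12 ≈ 1.13657.
EAR = 1.13657 − 1 ≈ 13.65698%.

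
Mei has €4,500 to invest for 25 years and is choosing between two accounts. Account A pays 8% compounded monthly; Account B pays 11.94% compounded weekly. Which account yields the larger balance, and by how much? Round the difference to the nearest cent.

A: (1 + 0.08/12)^300 ≈ 7.3401759637, so 4,500 × 7.3401759637 ≈ 33,030.7918.
B: (1 + 0.1194/52)^1300 ≈ 19.718913027, so 4,500 × 19.718913027 ≈ 88,735.1086.
Difference ≈ 55,704.3168 in favor of B.

Account B, by €55,704.32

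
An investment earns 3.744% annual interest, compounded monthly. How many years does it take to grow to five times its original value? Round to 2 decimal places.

(1 + 0.00312)^(12t) = 5.
12t = ln 5 / ln(1 + 0.00312) ≈ 1.6094/0.00311514 ≈ 516.6498.
t ≈ 43.0541.

43.05 years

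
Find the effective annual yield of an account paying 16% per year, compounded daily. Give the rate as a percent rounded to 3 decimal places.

17.347%

EAR = (1 + 16%/365)^365 − 1 = (1 + 0.000438356)^365 − 1.
(1 + 0.000438356)^365 ≈ 1.17347, so EAR ≈ 17.34697%.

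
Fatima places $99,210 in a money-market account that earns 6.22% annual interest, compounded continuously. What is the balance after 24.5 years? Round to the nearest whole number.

A = P·e^(rt) = 99,210·e^(0.0622·24.5) = 99,210·e^1.5239.
e^1.5239 ≈ 4.59009169042, so A ≈ 455,382.9966.

$455,383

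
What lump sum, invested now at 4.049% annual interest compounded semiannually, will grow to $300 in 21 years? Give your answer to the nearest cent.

Periodic rate = 4.049%/2 = 0.020245; 42 periods.
P = 300/(1 + 0.020245)^42 ≈ 300/2.32053409 ≈ 129.2806.

$129.28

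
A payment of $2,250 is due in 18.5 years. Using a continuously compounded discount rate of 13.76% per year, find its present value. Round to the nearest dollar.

P = A·e^(−rt) = 2,250·e^(−2.5456).
e^(−2.5456) ≈ 0.07842598227, so P ≈ 176.4585.

$176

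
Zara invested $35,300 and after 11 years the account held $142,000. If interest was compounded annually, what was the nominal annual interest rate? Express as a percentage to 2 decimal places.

The 11-period growth factor is 142,000/35,300 = 4.02266.
r = 4.02266^(1/11) − 1 ≈ 0.134895, i.e. 13.48953%.

13.49%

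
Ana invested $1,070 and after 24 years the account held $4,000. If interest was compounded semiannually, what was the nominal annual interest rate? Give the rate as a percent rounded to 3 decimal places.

5.570%

(1 + r/2)^48 = 4,000/1,070 = 3.73832.
1 + r/2 = 3.73832^(1/48) ≈ 1.027852, so r/2 ≈ 0.0278524.
r ≈ 2·0.0278524 = 5.57048%.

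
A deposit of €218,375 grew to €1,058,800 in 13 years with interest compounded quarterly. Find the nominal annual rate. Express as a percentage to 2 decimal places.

(1 + r/4)^52 = 1,058,800/218,375 = 4.84854.
1 + r/4 = 4.84854^(1/52) ≈ 1.030825, so r/4 ≈ 0.0308247.
r ≈ 4·0.0308247 = 12.32989%.

12.33%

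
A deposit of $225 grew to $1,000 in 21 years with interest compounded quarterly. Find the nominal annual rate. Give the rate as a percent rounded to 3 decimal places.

7.167%

(1 + r/4)^84 = 1,000/225 = 4.44444.
1 + r/4 = 4.44444^(1/84) ≈ 1.017916, so r/4 ≈ 0.0179164.
r ≈ 4·0.0179164 = 7.16656%.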